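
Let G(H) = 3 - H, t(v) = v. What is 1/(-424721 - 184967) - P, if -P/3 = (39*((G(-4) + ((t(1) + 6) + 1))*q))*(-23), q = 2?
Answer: -49220112241/609688 ≈ -80730.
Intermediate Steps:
P = 80730 (P = -3*39*(((3 - 1*(-4)) + ((1 + 6) + 1))*2)*(-23) = -3*39*(((3 + 4) + (7 + 1))*2)*(-23) = -3*39*((7 + 8)*2)*(-23) = -3*39*(15*2)*(-23) = -3*39*30*(-23) = -3510*(-23) = -3*(-26910) = 80730)
1/(-424721 - 184967) - P = 1/(-424721 - 184967) - 1*80730 = 1/(-609688) - 80730 = -1/609688 - 80730 = -49220112241/609688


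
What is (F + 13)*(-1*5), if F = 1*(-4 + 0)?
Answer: -45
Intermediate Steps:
F = -4 (F = 1*(-4) = -4)
(F + 13)*(-1*5) = (-4 + 13)*(-1*5) = 9*(-5) = -45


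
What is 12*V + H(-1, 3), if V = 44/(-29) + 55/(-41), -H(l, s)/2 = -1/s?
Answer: -119986/3567 ≈ -33.638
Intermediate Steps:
H(l, s) = 2/s (H(l, s) = -(-2)/s = 2/s)
V = -3399/1189 (V = 44*(-1/29) + 55*(-1/41) = -44/29 - 55/41 = -3399/1189 ≈ -2.8587)
12*V + H(-1, 3) = 12*(-3399/1189) + 2/3 = -40788/1189 + 2*(1/3) = -40788/1189 + 2/3 = -119986/3567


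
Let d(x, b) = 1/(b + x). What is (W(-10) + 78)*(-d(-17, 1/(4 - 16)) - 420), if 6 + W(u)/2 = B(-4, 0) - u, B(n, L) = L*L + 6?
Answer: -8436624/205 ≈ -41154.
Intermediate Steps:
B(n, L) = 6 + L² (B(n, L) = L² + 6 = 6 + L²)
W(u) = -2*u (W(u) = -12 + 2*((6 + 0²) - u) = -12 + 2*((6 + 0) - u) = -12 + 2*(6 - u) = -12 + (12 - 2*u) = -2*u)
(W(-10) + 78)*(-d(-17, 1/(4 - 16)) - 420) = (-2*(-10) + 78)*(-1/(1/(4 - 16) - 17) - 420) = (20 + 78)*(-1/(1/(-12) - 17) - 420) = 98*(-1/(-1/12 - 17) - 420) = 98*(-1/(-205/12) - 420) = 98*(-1*(-12/205) - 420) = 98*(12/205 - 420) = 98*(-86088/205) = -8436624/205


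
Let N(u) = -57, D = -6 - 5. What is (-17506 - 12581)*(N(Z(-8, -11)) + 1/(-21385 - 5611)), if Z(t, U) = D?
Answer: 46297063251/26996 ≈ 1.7150e+6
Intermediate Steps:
D = -11
Z(t, U) = -11
(-17506 - 12581)*(N(Z(-8, -11)) + 1/(-21385 - 5611)) = (-17506 - 12581)*(-57 + 1/(-21385 - 5611)) = -30087*(-57 + 1/(-26996)) = -30087*(-57 - 1/26996) = -30087*(-1538773/26996) = 46297063251/26996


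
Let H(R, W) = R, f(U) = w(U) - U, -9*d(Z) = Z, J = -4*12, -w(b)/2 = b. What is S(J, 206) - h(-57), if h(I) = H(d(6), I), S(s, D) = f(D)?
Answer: -1852/3 ≈ -617.33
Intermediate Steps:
w(b) = -2*b
J = -48
d(Z) = -Z/9
f(U) = -3*U (f(U) = -2*U - U = -3*U)
S(s, D) = -3*D
h(I) = -⅔ (h(I) = -⅑*6 = -⅔)
S(J, 206) - h(-57) = -3*206 - 1*(-⅔) = -618 + ⅔ = -1852/3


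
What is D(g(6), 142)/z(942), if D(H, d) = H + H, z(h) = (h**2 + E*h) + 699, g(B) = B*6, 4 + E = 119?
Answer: 24/332131 ≈ 7.2261e-5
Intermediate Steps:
E = 115 (E = -4 + 119 = 115)
g(B) = 6*B
z(h) = 699 + h**2 + 115*h (z(h) = (h**2 + 115*h) + 699 = 699 + h**2 + 115*h)
D(H, d) = 2*H
D(g(6), 142)/z(942) = (2*(6*6))/(699 + 942**2 + 115*942) = (2*36)/(699 + 887364 + 108330) = 72/996393 = 72*(1/996393) = 24/332131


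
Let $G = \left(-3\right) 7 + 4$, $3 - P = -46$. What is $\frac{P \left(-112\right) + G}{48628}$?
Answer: $- \frac{5505}{48628} \approx -0.11321$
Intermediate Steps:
$P = 49$ ($P = 3 - -46 = 3 + 46 = 49$)
$G = -17$ ($G = -21 + 4 = -17$)
$\frac{P \left(-112\right) + G}{48628} = \frac{49 \left(-112\right) - 17}{48628} = \left(-5488 - 17\right) \frac{1}{48628} = \left(-5505\right) \frac{1}{48628} = - \frac{5505}{48628}$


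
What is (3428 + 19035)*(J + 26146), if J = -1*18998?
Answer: 160565524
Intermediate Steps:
J = -18998
(3428 + 19035)*(J + 26146) = (3428 + 19035)*(-18998 + 26146) = 22463*7148 = 160565524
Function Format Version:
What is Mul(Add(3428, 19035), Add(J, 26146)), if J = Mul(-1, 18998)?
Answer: 160565524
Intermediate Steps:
J = -18998
Mul(Add(3428, 19035), Add(J, 26146)) = Mul(Add(3428, 19035), Add(-18998, 26146)) = Mul(22463, 7148) = 160565524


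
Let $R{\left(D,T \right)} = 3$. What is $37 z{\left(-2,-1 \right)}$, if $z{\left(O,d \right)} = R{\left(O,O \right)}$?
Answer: $111$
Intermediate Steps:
$z{\left(O,d \right)} = 3$
$37 z{\left(-2,-1 \right)} = 37 \cdot 3 = 111$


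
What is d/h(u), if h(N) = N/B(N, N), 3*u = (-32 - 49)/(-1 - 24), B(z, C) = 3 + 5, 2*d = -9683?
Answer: -968300/27 ≈ -35863.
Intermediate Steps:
d = -9683/2 (d = (½)*(-9683) = -9683/2 ≈ -4841.5)
B(z, C) = 8
u = 27/25 (u = ((-32 - 49)/(-1 - 24))/3 = (-81/(-25))/3 = (-81*(-1/25))/3 = (⅓)*(81/25) = 27/25 ≈ 1.0800)
h(N) = N/8
d/h(u) = -9683/(2*((⅛)*(27/25))) = -9683/(2*27/200) = -9683/2*200/27 = -968300/27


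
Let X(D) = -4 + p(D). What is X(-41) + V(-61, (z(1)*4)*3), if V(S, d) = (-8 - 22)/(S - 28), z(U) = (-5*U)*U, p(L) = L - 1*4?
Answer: -4331/89 ≈ -48.663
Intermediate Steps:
p(L) = -4 + L (p(L) = L - 4 = -4 + L)
z(U) = -5*U²
X(D) = -8 + D (X(D) = -4 + (-4 + D) = -8 + D)
V(S, d) = -30/(-28 + S)
X(-41) + V(-61, (z(1)*4)*3) = (-8 - 41) - 30/(-28 - 61) = -49 - 30/(-89) = -49 - 30*(-1/89) = -49 + 30/89 = -4331/89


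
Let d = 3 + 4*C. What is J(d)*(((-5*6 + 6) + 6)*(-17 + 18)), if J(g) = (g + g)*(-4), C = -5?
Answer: -2448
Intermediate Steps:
d = -17 (d = 3 + 4*(-5) = 3 - 20 = -17)
J(g) = -8*g (J(g) = (2*g)*(-4) = -8*g)
J(d)*(((-5*6 + 6) + 6)*(-17 + 18)) = (-8*(-17))*(((-5*6 + 6) + 6)*(-17 + 18)) = 136*(((-30 + 6) + 6)*1) = 136*((-24 + 6)*1) = 136*(-18*1) = 136*(-18) = -2448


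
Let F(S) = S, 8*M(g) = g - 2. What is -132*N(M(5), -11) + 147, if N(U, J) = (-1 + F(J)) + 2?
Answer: 1467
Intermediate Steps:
M(g) = -1/4 + g/8 (M(g) = (g - 2)/8 = (-2 + g)/8 = -1/4 + g/8)
N(U, J) = 1 + J (N(U, J) = (-1 + J) + 2 = 1 + J)
-132*N(M(5), -11) + 147 = -132*(1 - 11) + 147 = -132*(-10) + 147 = 1320 + 147 = 1467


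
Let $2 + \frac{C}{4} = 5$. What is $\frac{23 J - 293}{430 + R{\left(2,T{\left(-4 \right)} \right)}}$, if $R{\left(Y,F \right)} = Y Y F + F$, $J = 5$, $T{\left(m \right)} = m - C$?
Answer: $- \frac{89}{175} \approx -0.50857$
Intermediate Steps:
$C = 12$ ($C = -8 + 4 \cdot 5 = -8 + 20 = 12$)
$T{\left(m \right)} = -12 + m$ ($T{\left(m \right)} = m - 12 = -12 + m$)
$R{\left(Y,F \right)} = F + F Y^{2}$ ($R{\left(Y,F \right)} = Y^{2} F + F = F Y^{2} + F = F + F Y^{2}$)
$\frac{23 J - 293}{430 + R{\left(2,T{\left(-4 \right)} \right)}} = \frac{23 \cdot 5 - 293}{430 + \left(-12 - 4\right) \left(1 + 2^{2}\right)} = \frac{115 - 293}{430 - 16 \left(1 + 4\right)} = - \frac{178}{430 - 80} = - \frac{178}{350} = \left(-178\right) \frac{1}{350} = - \frac{89}{175}$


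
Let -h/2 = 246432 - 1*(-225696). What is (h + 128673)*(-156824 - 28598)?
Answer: 151227031026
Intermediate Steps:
h = -944256 (h = -2*(246432 - 1*(-225696)) = -2*(246432 + 225696) = -2*472128 = -944256)
(h + 128673)*(-156824 - 28598) = (-944256 + 128673)*(-156824 - 28598) = -815583*(-185422) = 151227031026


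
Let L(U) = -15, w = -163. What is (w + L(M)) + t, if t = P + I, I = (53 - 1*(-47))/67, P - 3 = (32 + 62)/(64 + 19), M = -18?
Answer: -958577/5561 ≈ -172.38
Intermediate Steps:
P = 343/83 (P = 3 + (32 + 62)/(64 + 19) = 3 + 94/83 = 343/83 ≈ 4.1325)
I = 100/67 (I = (53 + 47)*(1/67) = 100*(1/67) = 100/67 ≈ 1.4925)
t = 31281/5561 (t = 343/83 + 100/67 = 31281/5561 ≈ 5.6251)
(w + L(M)) + t = (-163 - 15) + 31281/5561 = -178 + 31281/5561 = -958577/5561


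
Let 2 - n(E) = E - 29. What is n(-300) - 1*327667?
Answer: -327336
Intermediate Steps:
n(E) = 31 - E (n(E) = 2 - (E - 29) = 2 - (-29 + E) = 2 + (29 - E) = 31 - E)
n(-300) - 1*327667 = (31 - 1*(-300)) - 1*327667 = (31 + 300) - 327667 = 331 - 327667 = -327336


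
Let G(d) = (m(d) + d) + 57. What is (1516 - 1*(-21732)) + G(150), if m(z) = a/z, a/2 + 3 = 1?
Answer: 1759123/75 ≈ 23455.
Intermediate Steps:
a = -4 (a = -6 + 2*1 = -6 + 2 = -4)
m(z) = -4/z
G(d) = 57 + d - 4/d (G(d) = (-4/d + d) + 57 = (d - 4/d) + 57 = 57 + d - 4/d)
(1516 - 1*(-21732)) + G(150) = (1516 - 1*(-21732)) + (57 + 150 - 4/150) = (1516 + 21732) + (57 + 150 - 4*1/150) = 23248 + (57 + 150 - 2/75) = 23248 + 15523/75 = 1759123/75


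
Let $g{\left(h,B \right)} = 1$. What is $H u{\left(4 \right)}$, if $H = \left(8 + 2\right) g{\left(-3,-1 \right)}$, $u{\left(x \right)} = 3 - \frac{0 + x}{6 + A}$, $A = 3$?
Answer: $\frac{230}{9} \approx 25.556$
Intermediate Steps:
$u{\left(x \right)} = 3 - \frac{x}{9}$ ($u{\left(x \right)} = 3 - \frac{0 + x}{6 + 3} = 3 - \frac{x}{9}$)
$H = 10$ ($H = \left(8 + 2\right) 1 = 10 \cdot 1 = 10$)
$H u{\left(4 \right)} = 10 \left(3 - \frac{4}{9}\right) = 10 \cdot \frac{23}{9} = \frac{230}{9}$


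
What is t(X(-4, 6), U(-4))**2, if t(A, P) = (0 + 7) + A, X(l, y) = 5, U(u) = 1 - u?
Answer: 144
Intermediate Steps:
t(A, P) = 7 + A
t(X(-4, 6), U(-4))**2 = (7 + 5)**2 = 12**2 = 144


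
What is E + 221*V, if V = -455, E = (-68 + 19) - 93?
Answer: -100697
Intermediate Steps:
E = -142 (E = -49 - 93 = -142)
E + 221*V = -142 + 221*(-455) = -142 - 100555 = -100697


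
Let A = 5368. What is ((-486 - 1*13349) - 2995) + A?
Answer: -11462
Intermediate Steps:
((-486 - 1*13349) - 2995) + A = ((-486 - 1*13349) - 2995) + 5368 = ((-486 - 13349) - 2995) + 5368 = (-13835 - 2995) + 5368 = -16830 + 5368 = -11462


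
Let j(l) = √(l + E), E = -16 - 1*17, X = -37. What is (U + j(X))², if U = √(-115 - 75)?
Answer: -260 - 20*√133 ≈ -490.65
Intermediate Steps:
U = I*√190 (U = √(-190) = I*√190 ≈ 13.784*I)
E = -33 (E = -16 - 17 = -33)
j(l) = √(-33 + l) (j(l) = √(l - 33) = √(-33 + l))
(U + j(X))² = (I*√190 + √(-33 - 37))² = (I*√190 + √(-70))² = (I*√190 + I*√70)² = (I*√70 + I*√190)²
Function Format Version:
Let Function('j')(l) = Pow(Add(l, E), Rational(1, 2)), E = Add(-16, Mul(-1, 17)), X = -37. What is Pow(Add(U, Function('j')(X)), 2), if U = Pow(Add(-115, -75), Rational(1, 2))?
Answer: Add(-260, Mul(-20, Pow(133, Rational(1, 2)))) ≈ -490.65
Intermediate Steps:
U = Mul(I, Pow(190, Rational(1, 2))) (U = Pow(-190, Rational(1, 2)) = Mul(I, Pow(190, Rational(1, 2))) ≈ Mul(13.784, I))
E = -33 (E = Add(-16, -17) = -33)
Function('j')(l) = Pow(Add(-33, l), Rational(1, 2)) (Function('j')(l) = Pow(Add(l, -33), Rational(1, 2)) = Pow(Add(-33, l), Rational(1, 2)))
Pow(Add(U, Function('j')(X)), 2) = Pow(Add(Mul(I, Pow(190, Rational(1, 2))), Pow(Add(-33, -37), Rational(1, 2))), 2) = Pow(Add(Mul(I, Pow(190, Rational(1, 2))), Pow(-70, Rational(1, 2))), 2) = Pow(Add(Mul(I, Pow(190, Rational(1, 2))), Mul(I, Pow(70, Rational(1, 2)))), 2) = Pow(Add(Mul(I, Pow(70, Rational(1, 2))), Mul(I, Pow(190, Rational(1, 2)))), 2)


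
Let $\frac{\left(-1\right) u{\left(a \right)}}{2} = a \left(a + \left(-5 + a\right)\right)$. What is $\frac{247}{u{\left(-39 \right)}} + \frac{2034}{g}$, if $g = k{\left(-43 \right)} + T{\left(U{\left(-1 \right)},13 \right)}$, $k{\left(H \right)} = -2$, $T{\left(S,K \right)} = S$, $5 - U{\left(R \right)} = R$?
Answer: $\frac{126607}{249} \approx 508.46$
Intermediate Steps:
$U{\left(R \right)} = 5 - R$
$u{\left(a \right)} = - 2 a \left(-5 + 2 a\right)$ ($u{\left(a \right)} = - 2 a \left(a + \left(-5 + a\right)\right) = - 2 a \left(-5 + 2 a\right)$)
$g = 4$ ($g = -2 + \left(5 - -1\right) = -2 + \left(5 + 1\right) = -2 + 6 = 4$)
$\frac{247}{u{\left(-39 \right)}} + \frac{2034}{g} = \frac{247}{2 \left(-39\right) \left(5 - -78\right)} + \frac{2034}{4} = \frac{247}{2 \left(-39\right) \left(5 + 78\right)} + 2034 \cdot \frac{1}{4} = \frac{247}{2 \left(-39\right) 83} + \frac{1017}{2} = \frac{247}{-6474} + \frac{1017}{2} = 247 \left(- \frac{1}{6474}\right) + \frac{1017}{2} = - \frac{19}{498} + \frac{1017}{2} = \frac{126607}{249}$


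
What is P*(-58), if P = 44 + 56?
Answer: -5800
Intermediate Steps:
P = 100
P*(-58) = 100*(-58) = -5800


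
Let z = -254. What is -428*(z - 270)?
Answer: 224272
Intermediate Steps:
-428*(z - 270) = -428*(-254 - 270) = -428*(-524) = 224272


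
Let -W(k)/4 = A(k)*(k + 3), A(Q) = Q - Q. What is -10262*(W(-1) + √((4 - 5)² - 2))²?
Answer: 10262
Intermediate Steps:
A(Q) = 0
W(k) = 0 (W(k) = -0*(k + 3) = -0*(3 + k) = -4*0 = 0)
-10262*(W(-1) + √((4 - 5)² - 2))² = -10262*(0 + √((4 - 5)² - 2))² = -10262*(0 + √((-1)² - 2))² = -10262*(0 + √(1 - 2))² = -10262*(0 + √(-1))² = -10262*(0 + I)² = -10262*I² = -10262*(-1) = 10262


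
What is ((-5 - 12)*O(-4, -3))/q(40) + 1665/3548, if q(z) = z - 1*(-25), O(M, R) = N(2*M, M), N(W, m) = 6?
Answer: -253671/230620 ≈ -1.1000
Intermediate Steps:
O(M, R) = 6
q(z) = 25 + z (q(z) = z + 25 = 25 + z)
((-5 - 12)*O(-4, -3))/q(40) + 1665/3548 = ((-5 - 12)*6)/(25 + 40) + 1665/3548 = -17*6/65 + 1665*(1/3548) = -102*1/65 + 1665/3548 = -102/65 + 1665/3548 = -253671/230620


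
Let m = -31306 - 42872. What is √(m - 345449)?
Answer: 13*I*√2483 ≈ 647.79*I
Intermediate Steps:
m = -74178
√(m - 345449) = √(-74178 - 345449) = √(-419627) = 13*I*√2483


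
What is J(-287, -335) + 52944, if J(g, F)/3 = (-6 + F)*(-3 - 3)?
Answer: 59082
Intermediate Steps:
J(g, F) = 108 - 18*F (J(g, F) = 3*((-6 + F)*(-3 - 3)) = 3*((-6 + F)*(-6)) = 3*(36 - 6*F) = 108 - 18*F)
J(-287, -335) + 52944 = (108 - 18*(-335)) + 52944 = (108 + 6030) + 52944 = 6138 + 52944 = 59082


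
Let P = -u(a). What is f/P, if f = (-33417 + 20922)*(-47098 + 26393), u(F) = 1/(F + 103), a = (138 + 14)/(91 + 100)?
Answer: -5128905429375/191 ≈ -2.6853e+10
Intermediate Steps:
a = 152/191 ≈ 0.79581
u(F) = 1/(103 + F)
f = 258708975 (f = -12495*(-20705) = 258708975)
P = -191/19825 (P = -1/(103 + 152/191) = -1/19825/191 = -1*191/19825 = -191/19825 ≈ -0.0096343)
f/P = 258708975/(-191/19825) = 258708975*(-19825/191) = -5128905429375/191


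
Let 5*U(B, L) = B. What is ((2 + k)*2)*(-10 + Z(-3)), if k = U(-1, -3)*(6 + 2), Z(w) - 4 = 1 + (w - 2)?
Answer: -8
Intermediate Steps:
U(B, L) = B/5
Z(w) = 3 + w (Z(w) = 4 + (1 + (w - 2)) = 4 + (1 + (-2 + w)) = 4 + (-1 + w) = 3 + w)
k = -8/5 (k = ((1/5)*(-1))*(6 + 2) = -1/5*8 = -8/5 ≈ -1.6000)
((2 + k)*2)*(-10 + Z(-3)) = ((2 - 8/5)*2)*(-10 + (3 - 3)) = ((2/5)*2)*(-10 + 0) = (4/5)*(-10) = -8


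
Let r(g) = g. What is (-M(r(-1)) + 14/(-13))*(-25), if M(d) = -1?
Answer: 25/13 ≈ 1.9231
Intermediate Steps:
(-M(r(-1)) + 14/(-13))*(-25) = (-1*(-1) + 14/(-13))*(-25) = (1 + 14*(-1/13))*(-25) = (1 - 14/13)*(-25) = -1/13*(-25) = 25/13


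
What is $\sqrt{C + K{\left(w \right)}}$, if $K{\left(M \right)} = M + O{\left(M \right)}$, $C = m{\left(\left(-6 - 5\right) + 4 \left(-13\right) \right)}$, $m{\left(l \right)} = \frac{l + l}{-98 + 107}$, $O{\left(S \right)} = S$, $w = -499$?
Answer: $2 i \sqrt{253} \approx 31.812 i$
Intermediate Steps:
$m{\left(l \right)} = \frac{2 l}{9}$
$C = -14$ ($C = \frac{2 \left(\left(-6 - 5\right) + 4 \left(-13\right)\right)}{9} = \frac{2 \left(-11 - 52\right)}{9} = \frac{2}{9} \left(-63\right) = -14$)
$K{\left(M \right)} = 2 M$ ($K{\left(M \right)} = M + M = 2 M$)
$\sqrt{C + K{\left(w \right)}} = \sqrt{-14 + 2 \left(-499\right)} = \sqrt{-14 - 998} = \sqrt{-1012} = 2 i \sqrt{253}$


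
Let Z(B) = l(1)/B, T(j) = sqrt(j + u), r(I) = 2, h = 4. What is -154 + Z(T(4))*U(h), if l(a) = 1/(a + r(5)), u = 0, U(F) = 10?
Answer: -457/3 ≈ -152.33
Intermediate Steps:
l(a) = 1/(2 + a) (l(a) = 1/(a + 2) = 1/(2 + a))
T(j) = sqrt(j) (T(j) = sqrt(j + 0) = sqrt(j))
Z(B) = 1/(3*B) (Z(B) = 1/((2 + 1)*B) = 1/(3*B))
-154 + Z(T(4))*U(h) = -154 + (1/(3*(sqrt(4))))*10 = -154 + ((1/3)/2)*10 = -154 + ((1/3)*(1/2))*10 = -154 + (1/6)*10 = -154 + 5/3 = -457/3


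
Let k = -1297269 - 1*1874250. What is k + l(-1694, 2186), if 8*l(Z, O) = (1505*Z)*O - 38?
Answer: -2799256805/4 ≈ -6.9981e+8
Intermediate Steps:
k = -3171519 (k = -1297269 - 1874250 = -3171519)
l(Z, O) = -19/4 + 1505*O*Z/8 (l(Z, O) = ((1505*Z)*O - 38)/8 = (1505*O*Z - 38)/8 = (-38 + 1505*O*Z)/8 = -19/4 + 1505*O*Z/8)
k + l(-1694, 2186) = -3171519 + (-19/4 + (1505/8)*2186*(-1694)) = -3171519 + (-19/4 - 1393285355/2) = -3171519 - 2786570729/4 = -2799256805/4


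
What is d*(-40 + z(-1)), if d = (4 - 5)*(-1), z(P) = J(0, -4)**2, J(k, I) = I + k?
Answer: -24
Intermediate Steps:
z(P) = 16 (z(P) = (-4 + 0)**2 = (-4)**2 = 16)
d = 1 (d = -1*(-1) = 1)
d*(-40 + z(-1)) = 1*(-40 + 16) = 1*(-24) = -24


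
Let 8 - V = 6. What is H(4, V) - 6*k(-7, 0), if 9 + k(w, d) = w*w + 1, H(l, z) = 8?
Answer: -238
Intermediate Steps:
V = 2 (V = 8 - 1*6 = 8 - 6 = 2)
k(w, d) = -8 + w**2 (k(w, d) = -9 + (w*w + 1) = -9 + (w**2 + 1) = -9 + (1 + w**2) = -8 + w**2)
H(4, V) - 6*k(-7, 0) = 8 - 6*(-8 + (-7)**2) = 8 - 6*(-8 + 49) = 8 - 6*41 = 8 - 246 = -238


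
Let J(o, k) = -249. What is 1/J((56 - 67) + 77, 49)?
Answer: -1/249 ≈ -0.0040161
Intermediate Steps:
1/J((56 - 67) + 77, 49) = 1/(-249) = -1/249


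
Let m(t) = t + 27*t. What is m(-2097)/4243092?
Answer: -699/50513 ≈ -0.013838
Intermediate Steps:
m(t) = 28*t
m(-2097)/4243092 = (28*(-2097))/4243092 = -58716*1/4243092 = -699/50513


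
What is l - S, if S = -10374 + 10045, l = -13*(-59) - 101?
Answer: 995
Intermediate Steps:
l = 666 (l = 767 - 101 = 666)
S = -329
l - S = 666 - 1*(-329) = 666 + 329 = 995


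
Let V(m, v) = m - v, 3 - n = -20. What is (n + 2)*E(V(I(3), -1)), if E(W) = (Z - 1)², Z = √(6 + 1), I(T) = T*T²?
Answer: 200 - 50*√7 ≈ 67.712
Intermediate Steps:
n = 23 (n = 3 - 1*(-20) = 3 + 20 = 23)
I(T) = T³
Z = √7 ≈ 2.6458
E(W) = (-1 + √7)² (E(W) = (√7 - 1)² = (-1 + √7)²)
(n + 2)*E(V(I(3), -1)) = (23 + 2)*(1 - √7)² = 25*(1 - √7)²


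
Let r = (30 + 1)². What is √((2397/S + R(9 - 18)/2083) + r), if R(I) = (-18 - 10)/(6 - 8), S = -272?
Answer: 3*√7344826723/8332 ≈ 30.858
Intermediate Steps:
R(I) = 14 (R(I) = -28/(-2) = -28*(-½) = 14)
r = 961 (r = 31² = 961)
√((2397/S + R(9 - 18)/2083) + r) = √((2397/(-272) + 14/2083) + 961) = √((2397*(-1/272) + 14*(1/2083)) + 961) = √((-141/16 + 14/2083) + 961) = √(-293479/33328 + 961) = √(31734729/33328) = 3*√7344826723/8332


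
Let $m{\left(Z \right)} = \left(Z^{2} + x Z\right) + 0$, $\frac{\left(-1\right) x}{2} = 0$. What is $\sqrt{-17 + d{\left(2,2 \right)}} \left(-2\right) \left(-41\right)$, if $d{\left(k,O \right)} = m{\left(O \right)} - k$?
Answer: $82 i \sqrt{15} \approx 317.58 i$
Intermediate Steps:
$x = 0$ ($x = \left(-2\right) 0 = 0$)
$m{\left(Z \right)} = Z^{2}$ ($m{\left(Z \right)} = \left(Z^{2} + 0 Z\right) + 0 = \left(Z^{2} + 0\right) + 0 = Z^{2} + 0 = Z^{2}$)
$d{\left(k,O \right)} = O^{2} - k$
$\sqrt{-17 + d{\left(2,2 \right)}} \left(-2\right) \left(-41\right) = \sqrt{-17 + \left(2^{2} - 2\right)} \left(-2\right) \left(-41\right) = \sqrt{-17 + \left(4 - 2\right)} \left(-2\right) \left(-41\right) = \sqrt{-17 + 2} \left(-2\right) \left(-41\right) = \sqrt{-15} \left(-2\right) \left(-41\right) = i \sqrt{15} \left(-2\right) \left(-41\right) = - 2 i \sqrt{15} \left(-41\right) = 82 i \sqrt{15}$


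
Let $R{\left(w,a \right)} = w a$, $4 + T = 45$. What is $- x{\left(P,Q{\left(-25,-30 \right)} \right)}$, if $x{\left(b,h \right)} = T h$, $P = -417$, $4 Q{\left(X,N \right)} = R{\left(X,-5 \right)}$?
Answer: $- \frac{5125}{4} \approx -1281.3$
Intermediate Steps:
$T = 41$ ($T = -4 + 45 = 41$)
$R{\left(w,a \right)} = a w$
$Q{\left(X,N \right)} = - \frac{5 X}{4}$ ($Q{\left(X,N \right)} = \frac{\left(-5\right) X}{4} = - \frac{5 X}{4}$)
$x{\left(b,h \right)} = 41 h$
$- x{\left(P,Q{\left(-25,-30 \right)} \right)} = - 41 \left(\left(- \frac{5}{4}\right) \left(-25\right)\right) = - \frac{41 \cdot 125}{4} = \left(-1\right) \frac{5125}{4} = - \frac{5125}{4}$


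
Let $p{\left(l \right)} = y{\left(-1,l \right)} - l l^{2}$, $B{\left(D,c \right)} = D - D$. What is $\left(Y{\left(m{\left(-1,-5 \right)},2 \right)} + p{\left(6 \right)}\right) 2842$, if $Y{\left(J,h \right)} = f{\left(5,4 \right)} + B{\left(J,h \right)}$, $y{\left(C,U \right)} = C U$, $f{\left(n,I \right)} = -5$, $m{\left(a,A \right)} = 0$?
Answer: $-645134$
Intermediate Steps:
$B{\left(D,c \right)} = 0$
$Y{\left(J,h \right)} = -5$ ($Y{\left(J,h \right)} = -5 + 0 = -5$)
$p{\left(l \right)} = - l - l^{3}$ ($p{\left(l \right)} = - l - l l^{2} = - l - l^{3}$)
$\left(Y{\left(m{\left(-1,-5 \right)},2 \right)} + p{\left(6 \right)}\right) 2842 = \left(-5 - 222\right) 2842 = \left(-227\right) 2842 = -645134$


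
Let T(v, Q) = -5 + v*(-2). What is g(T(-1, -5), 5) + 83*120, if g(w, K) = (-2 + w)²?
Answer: 9985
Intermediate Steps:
T(v, Q) = -5 - 2*v
g(T(-1, -5), 5) + 83*120 = (-2 + (-5 - 2*(-1)))² + 83*120 = (-2 + (-5 + 2))² + 9960 = (-2 - 3)² + 9960 = (-5)² + 9960 = 25 + 9960 = 9985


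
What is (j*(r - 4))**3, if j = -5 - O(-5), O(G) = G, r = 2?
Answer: 0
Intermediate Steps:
j = 0 (j = -5 - 1*(-5) = -5 + 5 = 0)
(j*(r - 4))**3 = (0*(2 - 4))**3 = (0*(-2))**3 = 0**3 = 0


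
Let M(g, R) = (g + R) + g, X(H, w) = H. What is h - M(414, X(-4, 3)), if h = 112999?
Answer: 112175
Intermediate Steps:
M(g, R) = R + 2*g (M(g, R) = (R + g) + g = R + 2*g)
h - M(414, X(-4, 3)) = 112999 - (-4 + 2*414) = 112999 - (-4 + 828) = 112999 - 1*824 = 112999 - 824 = 112175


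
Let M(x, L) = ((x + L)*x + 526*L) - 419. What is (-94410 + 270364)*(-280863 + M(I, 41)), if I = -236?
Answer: -37600665984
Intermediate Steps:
M(x, L) = -419 + 526*L + x*(L + x) (M(x, L) = ((L + x)*x + 526*L) - 419 = (x*(L + x) + 526*L) - 419 = (526*L + x*(L + x)) - 419 = -419 + 526*L + x*(L + x))
(-94410 + 270364)*(-280863 + M(I, 41)) = (-94410 + 270364)*(-280863 + (-419 + (-236)² + 526*41 + 41*(-236))) = 175954*(-280863 + (-419 + 55696 + 21566 - 9676)) = 175954*(-280863 + 67167) = 175954*(-213696) = -37600665984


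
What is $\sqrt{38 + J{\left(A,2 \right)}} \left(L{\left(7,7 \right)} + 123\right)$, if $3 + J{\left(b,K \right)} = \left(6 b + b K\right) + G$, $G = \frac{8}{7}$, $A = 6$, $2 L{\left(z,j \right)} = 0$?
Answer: $\frac{123 \sqrt{4123}}{7} \approx 1128.3$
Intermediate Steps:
$L{\left(z,j \right)} = 0$ ($L{\left(z,j \right)} = \frac{1}{2} \cdot 0 = 0$)
$G = \frac{8}{7}$ ($G = 8 \cdot \frac{1}{7} = \frac{8}{7} \approx 1.1429$)
$J{\left(b,K \right)} = - \frac{13}{7} + 6 b + K b$ ($J{\left(b,K \right)} = -3 + \left(\left(6 b + b K\right) + \frac{8}{7}\right) = -3 + \left(\left(6 b + K b\right) + \frac{8}{7}\right) = -3 + \left(\frac{8}{7} + 6 b + K b\right) = - \frac{13}{7} + 6 b + K b$)
$\sqrt{38 + J{\left(A,2 \right)}} \left(L{\left(7,7 \right)} + 123\right) = \sqrt{38 + \left(- \frac{13}{7} + 6 \cdot 6 + 2 \cdot 6\right)} \left(0 + 123\right) = \sqrt{38 + \left(- \frac{13}{7} + 36 + 12\right)} 123 = \sqrt{38 + \frac{323}{7}} \cdot 123 = \sqrt{\frac{589}{7}} \cdot 123 = \frac{\sqrt{4123}}{7} \cdot 123 = \frac{123 \sqrt{4123}}{7}$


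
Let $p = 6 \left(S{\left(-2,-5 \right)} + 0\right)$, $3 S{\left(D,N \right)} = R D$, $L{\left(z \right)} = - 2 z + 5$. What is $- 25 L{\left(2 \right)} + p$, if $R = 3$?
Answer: $-37$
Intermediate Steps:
$L{\left(z \right)} = 5 - 2 z$
$S{\left(D,N \right)} = D$ ($S{\left(D,N \right)} = \frac{3 D}{3} = D$)
$p = -12$ ($p = 6 \left(-2 + 0\right) = 6 \left(-2\right) = -12$)
$- 25 L{\left(2 \right)} + p = - 25 \left(5 - 4\right) - 12 = \left(-25\right) 1 - 12 = -25 - 12 = -37$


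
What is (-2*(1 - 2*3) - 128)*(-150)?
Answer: 17700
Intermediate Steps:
(-2*(1 - 2*3) - 128)*(-150) = (-2*(1 - 6) - 128)*(-150) = (-2*(-5) - 128)*(-150) = (10 - 128)*(-150) = -118*(-150) = 17700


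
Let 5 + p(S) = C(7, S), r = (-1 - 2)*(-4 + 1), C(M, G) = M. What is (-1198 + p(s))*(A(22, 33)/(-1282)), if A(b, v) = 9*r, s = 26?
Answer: 48438/641 ≈ 75.566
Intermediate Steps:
r = 9 (r = -3*(-3) = 9)
p(S) = 2 (p(S) = -5 + 7 = 2)
A(b, v) = 81 (A(b, v) = 9*9 = 81)
(-1198 + p(s))*(A(22, 33)/(-1282)) = (-1198 + 2)*(81/(-1282)) = -96876*(-1)/1282 = -1196*(-81/1282) = 48438/641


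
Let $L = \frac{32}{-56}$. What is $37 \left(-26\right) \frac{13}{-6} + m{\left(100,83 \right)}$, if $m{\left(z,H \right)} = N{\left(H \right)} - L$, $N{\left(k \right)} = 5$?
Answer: $\frac{43888}{21} \approx 2089.9$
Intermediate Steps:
$L = - \frac{4}{7}$ ($L = 32 \left(- \frac{1}{56}\right) = - \frac{4}{7} \approx -0.57143$)
$m{\left(z,H \right)} = \frac{39}{7}$ ($m{\left(z,H \right)} = 5 - - \frac{4}{7} = 5 + \frac{4}{7} = \frac{39}{7}$)
$37 \left(-26\right) \frac{13}{-6} + m{\left(100,83 \right)} = 37 \left(-26\right) \frac{13}{-6} + \frac{39}{7} = - 962 \cdot 13 \left(- \frac{1}{6}\right) + \frac{39}{7} = \left(-962\right) \left(- \frac{13}{6}\right) + \frac{39}{7} = \frac{6253}{3} + \frac{39}{7} = \frac{43888}{21}$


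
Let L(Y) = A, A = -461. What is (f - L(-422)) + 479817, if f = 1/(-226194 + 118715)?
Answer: 51619799161/107479 ≈ 4.8028e+5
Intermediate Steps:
L(Y) = -461
f = -1/107479 (f = 1/(-107479) = -1/107479 ≈ -9.3041e-6)
(f - L(-422)) + 479817 = (-1/107479 - 1*(-461)) + 479817 = (-1/107479 + 461) + 479817 = 49547818/107479 + 479817 = 51619799161/107479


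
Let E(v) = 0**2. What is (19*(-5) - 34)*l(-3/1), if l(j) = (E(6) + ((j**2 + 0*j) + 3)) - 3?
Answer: -1161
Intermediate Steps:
E(v) = 0
l(j) = j**2 (l(j) = (0 + ((j**2 + 0*j) + 3)) - 3 = (0 + ((j**2 + 0) + 3)) - 3 = (0 + (j**2 + 3)) - 3 = (0 + (3 + j**2)) - 3 = (3 + j**2) - 3 = j**2)
(19*(-5) - 34)*l(-3/1) = (19*(-5) - 34)*(-3/1)**2 = (-95 - 34)*(-3*1)**2 = -129*(-3)**2 = -129*9 = -1161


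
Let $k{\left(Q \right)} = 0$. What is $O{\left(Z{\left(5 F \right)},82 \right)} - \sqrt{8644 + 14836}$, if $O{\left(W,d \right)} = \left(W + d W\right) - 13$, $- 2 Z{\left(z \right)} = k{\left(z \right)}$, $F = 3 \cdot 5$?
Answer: $-13 - 2 \sqrt{5870} \approx -166.23$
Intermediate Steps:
$F = 15$
$Z{\left(z \right)} = 0$ ($Z{\left(z \right)} = \left(- \frac{1}{2}\right) 0 = 0$)
$O{\left(W,d \right)} = -13 + W + W d$ ($O{\left(W,d \right)} = \left(W + W d\right) - 13 = -13 + W + W d$)
$O{\left(Z{\left(5 F \right)},82 \right)} - \sqrt{8644 + 14836} = \left(-13 + 0 + 0 \cdot 82\right) - \sqrt{8644 + 14836} = \left(-13 + 0 + 0\right) - \sqrt{23480} = -13 - 2 \sqrt{5870}$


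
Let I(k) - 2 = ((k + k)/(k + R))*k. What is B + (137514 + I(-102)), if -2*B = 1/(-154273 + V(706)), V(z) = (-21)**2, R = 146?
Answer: 466996417003/3384304 ≈ 1.3799e+5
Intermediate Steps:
I(k) = 2 + 2*k**2/(146 + k) (I(k) = 2 + ((k + k)/(k + 146))*k = 2 + ((2*k)/(146 + k))*k = 2 + (2*k/(146 + k))*k = 2 + 2*k**2/(146 + k))
V(z) = 441
B = 1/307664 (B = -1/(2*(-154273 + 441)) = -1/2/(-153832) = -1/2*(-1/153832) = 1/307664 ≈ 3.2503e-6)
B + (137514 + I(-102)) = 1/307664 + (137514 + 2*(146 - 102 + (-102)**2)/(146 - 102)) = 1/307664 + (137514 + 2*(146 - 102 + 10404)/44) = 1/307664 + (137514 + 2*(1/44)*10448) = 1/307664 + (137514 + 5224/11) = 1/307664 + 1517878/11 = 466996417003/3384304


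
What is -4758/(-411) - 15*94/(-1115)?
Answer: 392312/30551 ≈ 12.841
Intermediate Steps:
-4758/(-411) - 15*94/(-1115) = -4758*(-1/411) - 1410*(-1/1115) = 1586/137 + 282/223 = 392312/30551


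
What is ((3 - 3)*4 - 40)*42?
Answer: -1680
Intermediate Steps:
((3 - 3)*4 - 40)*42 = (0*4 - 40)*42 = (0 - 40)*42 = -40*42 = -1680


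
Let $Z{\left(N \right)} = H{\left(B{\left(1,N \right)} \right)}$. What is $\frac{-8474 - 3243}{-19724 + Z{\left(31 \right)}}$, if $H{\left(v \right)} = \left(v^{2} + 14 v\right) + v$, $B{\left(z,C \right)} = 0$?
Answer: $\frac{11717}{19724} \approx 0.59405$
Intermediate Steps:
$H{\left(v \right)} = v^{2} + 15 v$
$Z{\left(N \right)} = 0$ ($Z{\left(N \right)} = 0 \left(15 + 0\right) = 0 \cdot 15 = 0$)
$\frac{-8474 - 3243}{-19724 + Z{\left(31 \right)}} = \frac{-8474 - 3243}{-19724 + 0} = - \frac{11717}{-19724} = \left(-11717\right) \left(- \frac{1}{19724}\right) = \frac{11717}{19724}$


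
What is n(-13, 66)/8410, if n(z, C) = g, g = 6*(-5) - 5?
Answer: -7/1682 ≈ -0.0041617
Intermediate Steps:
g = -35 (g = -30 - 5 = -35)
n(z, C) = -35
n(-13, 66)/8410 = -35/8410 = -35*1/8410 = -7/1682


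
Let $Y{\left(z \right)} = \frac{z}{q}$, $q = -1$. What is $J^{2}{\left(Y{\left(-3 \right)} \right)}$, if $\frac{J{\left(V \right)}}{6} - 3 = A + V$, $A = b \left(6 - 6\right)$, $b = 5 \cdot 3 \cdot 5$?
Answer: $1296$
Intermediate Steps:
$b = 75$ ($b = 15 \cdot 5 = 75$)
$Y{\left(z \right)} = - z$ ($Y{\left(z \right)} = \frac{z}{-1} = z \left(-1\right) = - z$)
$A = 0$ ($A = 75 \left(6 - 6\right) = 75 \cdot 0 = 0$)
$J{\left(V \right)} = 18 + 6 V$ ($J{\left(V \right)} = 18 + 6 \left(0 + V\right) = 18 + 6 V$)
$J^{2}{\left(Y{\left(-3 \right)} \right)} = \left(18 + 6 \left(\left(-1\right) \left(-3\right)\right)\right)^{2} = \left(18 + 6 \cdot 3\right)^{2} = \left(18 + 18\right)^{2} = 36^{2} = 1296$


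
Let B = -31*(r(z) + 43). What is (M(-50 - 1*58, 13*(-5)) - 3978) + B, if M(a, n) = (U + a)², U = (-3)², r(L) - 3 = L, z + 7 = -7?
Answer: 4831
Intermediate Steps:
z = -14 (z = -7 - 7 = -14)
r(L) = 3 + L
U = 9
M(a, n) = (9 + a)²
B = -992 (B = -31*((3 - 14) + 43) = -31*(-11 + 43) = -31*32 = -992)
(M(-50 - 1*58, 13*(-5)) - 3978) + B = ((9 + (-50 - 1*58))² - 3978) - 992 = ((9 + (-50 - 58))² - 3978) - 992 = ((9 - 108)² - 3978) - 992 = ((-99)² - 3978) - 992 = (9801 - 3978) - 992 = 5823 - 992 = 4831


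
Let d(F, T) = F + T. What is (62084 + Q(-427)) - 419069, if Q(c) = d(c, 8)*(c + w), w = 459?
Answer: -370393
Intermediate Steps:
Q(c) = (8 + c)*(459 + c) (Q(c) = (c + 8)*(c + 459) = (8 + c)*(459 + c))
(62084 + Q(-427)) - 419069 = (62084 + (8 - 427)*(459 - 427)) - 419069 = (62084 - 419*32) - 419069 = (62084 - 13408) - 419069 = 48676 - 419069 = -370393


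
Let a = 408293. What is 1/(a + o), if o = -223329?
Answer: 1/184964 ≈ 5.4065e-6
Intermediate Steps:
1/(a + o) = 1/(408293 - 223329) = 1/184964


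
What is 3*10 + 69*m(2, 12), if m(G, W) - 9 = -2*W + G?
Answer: -867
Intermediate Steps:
m(G, W) = 9 + G - 2*W (m(G, W) = 9 + (-2*W + G) = 9 + (G - 2*W) = 9 + G - 2*W)
3*10 + 69*m(2, 12) = 3*10 + 69*(9 + 2 - 2*12) = 30 + 69*(9 + 2 - 24) = 30 + 69*(-13) = 30 - 897 = -867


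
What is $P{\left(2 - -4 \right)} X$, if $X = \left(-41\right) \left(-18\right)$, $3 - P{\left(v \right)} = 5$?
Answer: $-1476$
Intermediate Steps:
$P{\left(v \right)} = -2$ ($P{\left(v \right)} = 3 - 5 = -2$)
$X = 738$
$P{\left(2 - -4 \right)} X = \left(-2\right) 738 = -1476$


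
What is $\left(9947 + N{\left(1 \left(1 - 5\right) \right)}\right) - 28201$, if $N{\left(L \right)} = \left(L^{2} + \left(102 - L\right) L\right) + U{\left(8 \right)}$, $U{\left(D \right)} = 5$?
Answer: $-18657$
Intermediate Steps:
$N{\left(L \right)} = 5 + L^{2} + L \left(102 - L\right)$ ($N{\left(L \right)} = \left(L^{2} + \left(102 - L\right) L\right) + 5 = \left(L^{2} + L \left(102 - L\right)\right) + 5 = 5 + L^{2} + L \left(102 - L\right)$)
$\left(9947 + N{\left(1 \left(1 - 5\right) \right)}\right) - 28201 = \left(9947 + \left(5 + 102 \cdot 1 \left(1 - 5\right)\right)\right) - 28201 = \left(9947 + \left(5 + 102 \cdot 1 \left(-4\right)\right)\right) - 28201 = \left(9947 + \left(5 + 102 \left(-4\right)\right)\right) - 28201 = \left(9947 + \left(5 - 408\right)\right) - 28201 = \left(9947 - 403\right) - 28201 = 9544 - 28201 = -18657$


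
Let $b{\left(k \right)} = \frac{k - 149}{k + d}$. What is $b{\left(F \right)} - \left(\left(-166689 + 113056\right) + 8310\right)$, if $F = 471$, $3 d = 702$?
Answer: $\frac{31953037}{705} \approx 45323.0$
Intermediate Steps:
$d = 234$ ($d = \frac{1}{3} \cdot 702 = 234$)
$b{\left(k \right)} = \frac{-149 + k}{234 + k}$ ($b{\left(k \right)} = \frac{k - 149}{k + 234} = \frac{-149 + k}{234 + k}$)
$b{\left(F \right)} - \left(\left(-166689 + 113056\right) + 8310\right) = \frac{-149 + 471}{234 + 471} - \left(\left(-166689 + 113056\right) + 8310\right) = \frac{1}{705} \cdot 322 - \left(-53633 + 8310\right) = \frac{1}{705} \cdot 322 - -45323 = \frac{322}{705} + 45323 = \frac{31953037}{705}$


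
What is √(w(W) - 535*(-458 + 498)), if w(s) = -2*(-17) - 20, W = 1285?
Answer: 17*I*√74 ≈ 146.24*I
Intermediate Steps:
w(s) = 14 (w(s) = 34 - 20 = 14)
√(w(W) - 535*(-458 + 498)) = √(14 - 535*(-458 + 498)) = √(14 - 535*40) = √(14 - 21400) = √(-21386) = 17*I*√74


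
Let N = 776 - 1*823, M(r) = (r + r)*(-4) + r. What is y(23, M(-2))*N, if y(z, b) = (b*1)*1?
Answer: -658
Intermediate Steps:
M(r) = -7*r (M(r) = (2*r)*(-4) + r = -8*r + r = -7*r)
y(z, b) = b (y(z, b) = b*1 = b)
N = -47 (N = 776 - 823 = -47)
y(23, M(-2))*N = -7*(-2)*(-47) = 14*(-47) = -658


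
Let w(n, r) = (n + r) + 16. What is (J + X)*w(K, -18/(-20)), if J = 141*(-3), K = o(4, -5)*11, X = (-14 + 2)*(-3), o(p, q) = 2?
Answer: -150543/10 ≈ -15054.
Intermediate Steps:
X = 36 (X = -12*(-3) = 36)
K = 22 (K = 2*11 = 22)
w(n, r) = 16 + n + r
J = -423
(J + X)*w(K, -18/(-20)) = (-423 + 36)*(16 + 22 - 18/(-20)) = -387*(16 + 22 - 18*(-1/20)) = -387*(16 + 22 + 9/10) = -387*389/10 = -150543/10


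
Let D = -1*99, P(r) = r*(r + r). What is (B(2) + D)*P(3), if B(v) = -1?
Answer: -1800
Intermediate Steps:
P(r) = 2*r² (P(r) = r*(2*r) = 2*r²)
D = -99
(B(2) + D)*P(3) = (-1 - 99)*(2*3²) = -200*9 = -100*18 = -1800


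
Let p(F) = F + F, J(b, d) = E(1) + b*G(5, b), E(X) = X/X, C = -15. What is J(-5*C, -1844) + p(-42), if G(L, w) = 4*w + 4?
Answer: 22717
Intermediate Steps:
G(L, w) = 4 + 4*w
E(X) = 1
J(b, d) = 1 + b*(4 + 4*b)
p(F) = 2*F
J(-5*C, -1844) + p(-42) = (1 + 4*(-5*(-15))*(1 - 5*(-15))) + 2*(-42) = (1 + 4*75*(1 + 75)) - 84 = (1 + 4*75*76) - 84 = (1 + 22800) - 84 = 22801 - 84 = 22717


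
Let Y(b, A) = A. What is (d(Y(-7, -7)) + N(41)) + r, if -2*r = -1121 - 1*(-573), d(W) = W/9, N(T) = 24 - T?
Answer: 2306/9 ≈ 256.22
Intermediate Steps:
d(W) = W/9 (d(W) = W*(1/9) = W/9)
r = 274 (r = -(-1121 - 1*(-573))/2 = -(-1121 + 573)/2 = -1/2*(-548) = 274)
(d(Y(-7, -7)) + N(41)) + r = ((1/9)*(-7) + (24 - 1*41)) + 274 = (-7/9 + (24 - 41)) + 274 = (-7/9 - 17) + 274 = -160/9 + 274 = 2306/9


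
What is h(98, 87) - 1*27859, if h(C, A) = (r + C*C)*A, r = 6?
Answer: 808211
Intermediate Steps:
h(C, A) = A*(6 + C²) (h(C, A) = (6 + C*C)*A = (6 + C²)*A = A*(6 + C²))
h(98, 87) - 1*27859 = 87*(6 + 98²) - 1*27859 = 87*(6 + 9604) - 27859 = 87*9610 - 27859 = 836070 - 27859 = 808211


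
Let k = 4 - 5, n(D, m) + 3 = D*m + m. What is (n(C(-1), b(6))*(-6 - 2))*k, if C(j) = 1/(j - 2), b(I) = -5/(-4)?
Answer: -52/3 ≈ -17.333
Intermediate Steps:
b(I) = 5/4 (b(I) = -5*(-¼) = 5/4)
C(j) = 1/(-2 + j)
n(D, m) = -3 + m + D*m (n(D, m) = -3 + (D*m + m) = -3 + (m + D*m) = -3 + m + D*m)
k = -1
(n(C(-1), b(6))*(-6 - 2))*k = ((-3 + 5/4 + (5/4)/(-2 - 1))*(-6 - 2))*(-1) = ((-3 + 5/4 + (5/4)/(-3))*(-8))*(-1) = ((-3 + 5/4 - ⅓*5/4)*(-8))*(-1) = ((-3 + 5/4 - 5/12)*(-8))*(-1) = -13/6*(-8)*(-1) = (52/3)*(-1) = -52/3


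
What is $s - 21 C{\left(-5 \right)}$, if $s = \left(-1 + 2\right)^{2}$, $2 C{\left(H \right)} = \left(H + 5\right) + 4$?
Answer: $-41$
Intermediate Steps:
$C{\left(H \right)} = \frac{9}{2} + \frac{H}{2}$ ($C{\left(H \right)} = \frac{\left(H + 5\right) + 4}{2} = \frac{\left(5 + H\right) + 4}{2} = \frac{9 + H}{2} = \frac{9}{2} + \frac{H}{2}$)
$s = 1$ ($s = 1^{2} = 1$)
$s - 21 C{\left(-5 \right)} = 1 - 21 \left(\frac{9}{2} + \frac{1}{2} \left(-5\right)\right) = 1 - 21 \left(\frac{9}{2} - \frac{5}{2}\right) = 1 - 42 = -41$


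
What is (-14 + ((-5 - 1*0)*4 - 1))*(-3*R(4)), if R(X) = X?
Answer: 420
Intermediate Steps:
(-14 + ((-5 - 1*0)*4 - 1))*(-3*R(4)) = (-14 + ((-5 - 1*0)*4 - 1))*(-3*4) = (-14 + ((-5 + 0)*4 - 1))*(-12) = (-14 + (-5*4 - 1))*(-12) = (-14 + (-20 - 1))*(-12) = (-14 - 21)*(-12) = -35*(-12) = 420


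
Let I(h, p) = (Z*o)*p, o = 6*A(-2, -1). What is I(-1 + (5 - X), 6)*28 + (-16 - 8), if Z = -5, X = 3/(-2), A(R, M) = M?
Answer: 5016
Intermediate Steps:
o = -6 (o = 6*(-1) = -6)
X = -3/2 (X = 3*(-½) = -3/2 ≈ -1.5000)
I(h, p) = 30*p (I(h, p) = (-5*(-6))*p = 30*p)
I(-1 + (5 - X), 6)*28 + (-16 - 8) = (30*6)*28 + (-16 - 8) = 180*28 - 24 = 5040 - 24 = 5016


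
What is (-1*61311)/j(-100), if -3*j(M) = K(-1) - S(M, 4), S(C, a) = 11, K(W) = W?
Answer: -61311/4 ≈ -15328.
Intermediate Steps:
j(M) = 4 (j(M) = -(-1 - 1*11)/3 = -(-1 - 11)/3 = -⅓*(-12) = 4)
(-1*61311)/j(-100) = -1*61311/4 = -61311*¼ = -61311/4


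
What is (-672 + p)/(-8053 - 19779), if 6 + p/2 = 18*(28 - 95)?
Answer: 387/3479 ≈ 0.11124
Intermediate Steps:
p = -2424 (p = -12 + 2*(18*(28 - 95)) = -12 + 2*(18*(-67)) = -12 + 2*(-1206) = -12 - 2412 = -2424)
(-672 + p)/(-8053 - 19779) = (-672 - 2424)/(-8053 - 19779) = -3096/(-27832) = -3096*(-1/27832) = 387/3479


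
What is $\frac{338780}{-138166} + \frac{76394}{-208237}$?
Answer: $- \frac{40550792132}{14385636671} \approx -2.8188$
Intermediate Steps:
$\frac{338780}{-138166} + \frac{76394}{-208237} = 338780 \left(- \frac{1}{138166}\right) + 76394 \left(- \frac{1}{208237}\right) = - \frac{169390}{69083} - \frac{76394}{208237} = - \frac{40550792132}{14385636671}$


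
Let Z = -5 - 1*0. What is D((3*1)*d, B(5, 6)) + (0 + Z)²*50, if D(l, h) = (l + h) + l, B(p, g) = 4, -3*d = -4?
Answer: 1262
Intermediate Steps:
d = 4/3 (d = -⅓*(-4) = 4/3 ≈ 1.3333)
Z = -5 (Z = -5 + 0 = -5)
D(l, h) = h + 2*l (D(l, h) = (h + l) + l = h + 2*l)
D((3*1)*d, B(5, 6)) + (0 + Z)²*50 = (4 + 2*((3*1)*(4/3))) + (0 - 5)²*50 = (4 + 2*(3*(4/3))) + (-5)²*50 = (4 + 2*4) + 25*50 = (4 + 8) + 1250 = 12 + 1250 = 1262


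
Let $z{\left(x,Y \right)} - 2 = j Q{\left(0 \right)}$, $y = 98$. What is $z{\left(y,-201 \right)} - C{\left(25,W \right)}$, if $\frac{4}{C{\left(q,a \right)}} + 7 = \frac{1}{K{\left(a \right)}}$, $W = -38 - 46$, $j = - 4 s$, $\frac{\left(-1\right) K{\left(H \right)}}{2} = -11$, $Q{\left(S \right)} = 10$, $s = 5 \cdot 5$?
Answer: $- \frac{152606}{153} \approx -997.42$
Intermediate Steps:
$s = 25$
$K{\left(H \right)} = 22$ ($K{\left(H \right)} = \left(-2\right) \left(-11\right) = 22$)
$j = -100$ ($j = \left(-4\right) 25 = -100$)
$z{\left(x,Y \right)} = -998$ ($z{\left(x,Y \right)} = 2 - 1000 = -998$)
$W = -84$ ($W = -38 - 46 = -84$)
$C{\left(q,a \right)} = - \frac{88}{153}$ ($C{\left(q,a \right)} = \frac{4}{-7 + \frac{1}{22}} = \frac{4}{- \frac{153}{22}} = 4 \left(- \frac{22}{153}\right) = - \frac{88}{153}$)
$z{\left(y,-201 \right)} - C{\left(25,W \right)} = -998 - - \frac{88}{153} = -998 + \frac{88}{153} = - \frac{152606}{153}$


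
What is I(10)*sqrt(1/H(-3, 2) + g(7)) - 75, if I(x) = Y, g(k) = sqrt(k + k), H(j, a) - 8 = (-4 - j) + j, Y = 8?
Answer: -75 + 4*sqrt(1 + 4*sqrt(14)) ≈ -59.017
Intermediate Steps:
H(j, a) = 4 (H(j, a) = 8 + ((-4 - j) + j) = 8 - 4 = 4)
g(k) = sqrt(2)*sqrt(k) (g(k) = sqrt(2*k) = sqrt(2)*sqrt(k))
I(x) = 8
I(10)*sqrt(1/H(-3, 2) + g(7)) - 75 = 8*sqrt(1/4 + sqrt(2)*sqrt(7)) - 75 = 8*sqrt(1/4 + sqrt(14)) - 75 = -75 + 8*sqrt(1/4 + sqrt(14))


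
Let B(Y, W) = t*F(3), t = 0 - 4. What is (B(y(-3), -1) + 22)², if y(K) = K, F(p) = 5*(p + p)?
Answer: 9604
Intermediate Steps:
F(p) = 10*p (F(p) = 5*(2*p) = 10*p)
t = -4
B(Y, W) = -120 (B(Y, W) = -40*3 = -4*30 = -120)
(B(y(-3), -1) + 22)² = (-120 + 22)² = (-98)² = 9604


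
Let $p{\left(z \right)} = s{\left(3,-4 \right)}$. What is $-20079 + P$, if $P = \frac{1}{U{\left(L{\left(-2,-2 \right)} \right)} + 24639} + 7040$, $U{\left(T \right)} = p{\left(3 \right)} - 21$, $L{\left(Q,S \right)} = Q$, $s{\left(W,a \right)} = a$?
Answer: $- \frac{320941945}{24614} \approx -13039.0$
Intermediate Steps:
$p{\left(z \right)} = -4$
$U{\left(T \right)} = -25$ ($U{\left(T \right)} = -4 - 21 = -25$)
$P = \frac{173282561}{24614}$ ($P = \frac{1}{-25 + 24639} + 7040 = \frac{1}{24614} + 7040 = \frac{173282561}{24614} \approx 7040.0$)
$-20079 + P = -20079 + \frac{173282561}{24614} = - \frac{320941945}{24614}$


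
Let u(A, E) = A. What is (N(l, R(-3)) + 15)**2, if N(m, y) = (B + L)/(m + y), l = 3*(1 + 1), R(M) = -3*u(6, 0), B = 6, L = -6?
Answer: 225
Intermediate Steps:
R(M) = -18 (R(M) = -3*6 = -18)
l = 6 (l = 3*2 = 6)
N(m, y) = 0 (N(m, y) = (6 - 6)/(m + y) = 0/(m + y) = 0)
(N(l, R(-3)) + 15)**2 = (0 + 15)**2 = 15**2 = 225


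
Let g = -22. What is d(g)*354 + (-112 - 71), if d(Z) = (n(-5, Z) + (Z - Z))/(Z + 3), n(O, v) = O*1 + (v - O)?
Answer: 4311/19 ≈ 226.89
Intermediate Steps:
n(O, v) = v (n(O, v) = O + (v - O) = v)
d(Z) = Z/(3 + Z) (d(Z) = (Z + (Z - Z))/(Z + 3) = (Z + 0)/(3 + Z) = Z/(3 + Z))
d(g)*354 + (-112 - 71) = -22/(3 - 22)*354 + (-112 - 71) = -22/(-19)*354 - 183 = -22*(-1/19)*354 - 183 = (22/19)*354 - 183 = 7788/19 - 183 = 4311/19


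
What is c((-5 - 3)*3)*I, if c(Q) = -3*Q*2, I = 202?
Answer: 29088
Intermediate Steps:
c(Q) = -6*Q
c((-5 - 3)*3)*I = -6*(-5 - 3)*3*202 = -(-48)*3*202 = -6*(-24)*202 = 144*202 = 29088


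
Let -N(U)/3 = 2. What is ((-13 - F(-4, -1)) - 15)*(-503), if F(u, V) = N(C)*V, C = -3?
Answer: 17102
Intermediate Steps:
N(U) = -6 (N(U) = -3*2 = -6)
F(u, V) = -6*V
((-13 - F(-4, -1)) - 15)*(-503) = ((-13 - (-6)*(-1)) - 15)*(-503) = ((-13 - 1*6) - 15)*(-503) = ((-13 - 6) - 15)*(-503) = (-19 - 15)*(-503) = -34*(-503) = 17102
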